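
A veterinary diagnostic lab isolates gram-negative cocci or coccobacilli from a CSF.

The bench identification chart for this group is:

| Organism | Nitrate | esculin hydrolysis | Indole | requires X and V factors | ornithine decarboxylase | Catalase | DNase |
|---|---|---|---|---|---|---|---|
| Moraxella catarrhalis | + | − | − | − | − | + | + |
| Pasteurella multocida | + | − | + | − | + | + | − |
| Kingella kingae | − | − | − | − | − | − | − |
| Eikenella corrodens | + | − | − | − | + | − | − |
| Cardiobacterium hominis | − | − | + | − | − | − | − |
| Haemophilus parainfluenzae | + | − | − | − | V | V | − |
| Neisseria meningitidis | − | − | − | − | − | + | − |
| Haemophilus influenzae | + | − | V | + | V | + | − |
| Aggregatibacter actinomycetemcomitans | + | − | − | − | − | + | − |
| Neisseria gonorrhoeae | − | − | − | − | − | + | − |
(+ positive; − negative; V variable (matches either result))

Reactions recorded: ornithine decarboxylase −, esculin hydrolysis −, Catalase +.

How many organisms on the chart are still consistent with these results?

Catalase +: excludes Kingella kingae, Eikenella corrodens, Cardiobacterium hominis — 7 left.
ornithine decarboxylase −: excludes Pasteurella multocida — 6 left.
esculin hydrolysis −: all 6 remaining candidates are consistent.
Still consistent: Aggregatibacter actinomycetemcomitans, Haemophilus influenzae, Haemophilus parainfluenzae, Moraxella catarrhalis, Neisseria gonorrhoeae, Neisseria meningitidis.

6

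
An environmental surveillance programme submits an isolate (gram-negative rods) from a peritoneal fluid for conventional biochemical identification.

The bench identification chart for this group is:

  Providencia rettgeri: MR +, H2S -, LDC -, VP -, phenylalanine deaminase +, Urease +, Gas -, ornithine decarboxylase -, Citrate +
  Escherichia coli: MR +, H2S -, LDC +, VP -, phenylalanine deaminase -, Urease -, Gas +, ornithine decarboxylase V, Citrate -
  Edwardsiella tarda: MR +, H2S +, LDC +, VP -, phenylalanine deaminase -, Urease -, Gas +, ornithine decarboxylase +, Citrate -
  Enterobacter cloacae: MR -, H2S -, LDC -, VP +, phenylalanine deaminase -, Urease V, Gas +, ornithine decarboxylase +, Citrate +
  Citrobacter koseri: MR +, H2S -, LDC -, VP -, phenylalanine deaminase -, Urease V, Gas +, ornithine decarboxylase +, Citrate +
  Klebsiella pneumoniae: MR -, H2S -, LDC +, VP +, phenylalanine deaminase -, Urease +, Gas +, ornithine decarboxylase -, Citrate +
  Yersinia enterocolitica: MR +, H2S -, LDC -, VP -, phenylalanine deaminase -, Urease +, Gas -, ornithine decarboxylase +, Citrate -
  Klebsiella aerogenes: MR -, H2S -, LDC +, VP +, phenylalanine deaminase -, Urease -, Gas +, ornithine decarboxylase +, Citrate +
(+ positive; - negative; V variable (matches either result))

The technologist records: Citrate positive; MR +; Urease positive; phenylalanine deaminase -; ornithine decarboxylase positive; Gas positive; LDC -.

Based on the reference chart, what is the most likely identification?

LDC -: excludes Escherichia coli, Edwardsiella tarda, Klebsiella pneumoniae, Klebsiella aerogenes — 4 left.
ornithine decarboxylase +: excludes Providencia rettgeri — 3 left.
Urease +: all 3 remaining candidates are consistent.
phenylalanine deaminase -: all 3 remaining candidates are consistent.
Gas +: excludes Yersinia enterocolitica — 2 left.
MR +: excludes Enterobacter cloacae — 1 left.
Citrate +: the one remaining candidate is consistent.

Citrobacter koseri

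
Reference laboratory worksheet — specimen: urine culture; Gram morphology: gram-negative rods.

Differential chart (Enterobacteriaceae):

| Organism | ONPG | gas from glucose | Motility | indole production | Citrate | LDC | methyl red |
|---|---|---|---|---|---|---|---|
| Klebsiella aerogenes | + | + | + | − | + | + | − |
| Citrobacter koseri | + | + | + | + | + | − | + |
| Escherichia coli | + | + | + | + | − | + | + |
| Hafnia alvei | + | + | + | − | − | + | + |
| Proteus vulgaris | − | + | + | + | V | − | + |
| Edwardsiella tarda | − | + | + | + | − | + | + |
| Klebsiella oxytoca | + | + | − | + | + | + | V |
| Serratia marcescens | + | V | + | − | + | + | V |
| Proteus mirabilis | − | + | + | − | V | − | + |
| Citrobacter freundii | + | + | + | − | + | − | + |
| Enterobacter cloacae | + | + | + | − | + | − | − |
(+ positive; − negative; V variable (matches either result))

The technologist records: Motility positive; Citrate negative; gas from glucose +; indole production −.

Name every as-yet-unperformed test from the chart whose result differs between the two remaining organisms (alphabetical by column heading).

LDC, ONPG

Motility +: excludes Klebsiella oxytoca — 10 left.
gas from glucose +: all 10 remaining candidates are consistent.
indole production −: excludes Citrobacter koseri, Escherichia coli, Proteus vulgaris, Edwardsiella tarda — 6 left.
Citrate −: excludes Klebsiella aerogenes, Serratia marcescens, Citrobacter freundii, Enterobacter cloacae — 2 left.
Two candidates remain: Hafnia alvei and Proteus mirabilis.
  ONPG: Hafnia alvei +, Proteus mirabilis − — discriminates.
  LDC: Hafnia alvei +, Proteus mirabilis − — discriminates.
  methyl red: + vs + — same for both, does not separate.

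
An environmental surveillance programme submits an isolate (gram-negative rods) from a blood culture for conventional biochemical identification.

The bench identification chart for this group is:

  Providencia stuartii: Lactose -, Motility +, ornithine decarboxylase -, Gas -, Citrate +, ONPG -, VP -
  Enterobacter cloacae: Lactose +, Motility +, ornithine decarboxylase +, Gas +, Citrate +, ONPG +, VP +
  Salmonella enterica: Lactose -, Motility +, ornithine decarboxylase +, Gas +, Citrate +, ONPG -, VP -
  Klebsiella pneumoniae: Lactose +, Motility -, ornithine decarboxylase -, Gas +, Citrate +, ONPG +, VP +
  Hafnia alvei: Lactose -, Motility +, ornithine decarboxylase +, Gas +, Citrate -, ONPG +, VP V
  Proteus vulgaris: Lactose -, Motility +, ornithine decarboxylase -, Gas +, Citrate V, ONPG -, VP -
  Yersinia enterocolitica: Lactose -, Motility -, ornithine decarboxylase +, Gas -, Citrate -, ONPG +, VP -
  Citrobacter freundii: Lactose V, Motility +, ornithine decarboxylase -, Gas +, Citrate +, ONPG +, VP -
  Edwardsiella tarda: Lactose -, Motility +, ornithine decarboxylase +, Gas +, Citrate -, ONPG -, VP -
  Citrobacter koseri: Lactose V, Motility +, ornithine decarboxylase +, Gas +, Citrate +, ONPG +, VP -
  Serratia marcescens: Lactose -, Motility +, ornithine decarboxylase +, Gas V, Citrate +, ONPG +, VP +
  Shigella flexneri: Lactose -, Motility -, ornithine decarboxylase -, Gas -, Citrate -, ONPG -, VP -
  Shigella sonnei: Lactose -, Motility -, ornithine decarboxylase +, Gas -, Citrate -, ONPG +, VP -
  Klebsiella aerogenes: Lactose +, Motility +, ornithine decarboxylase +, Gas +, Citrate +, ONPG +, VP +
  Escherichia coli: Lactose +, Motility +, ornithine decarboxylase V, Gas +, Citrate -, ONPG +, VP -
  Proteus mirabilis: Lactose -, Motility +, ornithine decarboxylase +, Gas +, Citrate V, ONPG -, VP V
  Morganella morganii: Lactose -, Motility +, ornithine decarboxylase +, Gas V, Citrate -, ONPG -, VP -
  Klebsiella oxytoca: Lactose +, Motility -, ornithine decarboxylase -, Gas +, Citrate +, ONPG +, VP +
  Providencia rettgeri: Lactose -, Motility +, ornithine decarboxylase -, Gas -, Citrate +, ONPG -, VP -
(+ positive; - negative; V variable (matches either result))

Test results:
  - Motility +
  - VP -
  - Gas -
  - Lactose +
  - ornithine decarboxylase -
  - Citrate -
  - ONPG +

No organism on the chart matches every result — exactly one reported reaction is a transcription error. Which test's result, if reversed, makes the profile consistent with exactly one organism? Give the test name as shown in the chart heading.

Gas

As reported, no row in the chart matches all 7 reactions.
Reversing Citrate → still no organism matches.
Reversing ornithine decarboxylase → still no organism matches.
Reversing ONPG → still no organism matches.
Reversing VP → still no organism matches.
Reversing Gas (to +) → unique match: Escherichia coli.
Reversing Lactose → still no organism matches.
Reversing Motility → still no organism matches.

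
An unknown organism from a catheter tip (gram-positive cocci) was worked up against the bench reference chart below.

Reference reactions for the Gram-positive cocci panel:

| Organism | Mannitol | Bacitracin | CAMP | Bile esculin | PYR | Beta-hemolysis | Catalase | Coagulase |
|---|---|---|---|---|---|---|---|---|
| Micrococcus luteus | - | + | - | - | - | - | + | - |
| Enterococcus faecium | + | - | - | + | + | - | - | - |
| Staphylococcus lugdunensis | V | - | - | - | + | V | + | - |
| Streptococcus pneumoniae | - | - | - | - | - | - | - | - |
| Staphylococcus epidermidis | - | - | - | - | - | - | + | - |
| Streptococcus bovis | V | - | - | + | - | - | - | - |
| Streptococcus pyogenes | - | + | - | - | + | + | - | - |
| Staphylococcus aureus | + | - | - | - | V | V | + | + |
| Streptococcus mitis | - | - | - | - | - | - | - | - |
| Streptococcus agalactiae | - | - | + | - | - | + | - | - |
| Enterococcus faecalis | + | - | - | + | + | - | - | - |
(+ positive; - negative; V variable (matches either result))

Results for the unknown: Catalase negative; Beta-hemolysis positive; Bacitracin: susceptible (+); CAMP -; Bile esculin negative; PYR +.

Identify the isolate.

Beta-hemolysis +: excludes 7 organisms — 4 left.
Bile esculin -: all 4 remaining candidates are consistent.
CAMP -: excludes Streptococcus agalactiae — 3 left.
PYR +: all 3 remaining candidates are consistent.
Bacitracin +: excludes Staphylococcus lugdunensis, Staphylococcus aureus — 1 left.
Catalase -: the one remaining candidate is consistent.

Streptococcus pyogenes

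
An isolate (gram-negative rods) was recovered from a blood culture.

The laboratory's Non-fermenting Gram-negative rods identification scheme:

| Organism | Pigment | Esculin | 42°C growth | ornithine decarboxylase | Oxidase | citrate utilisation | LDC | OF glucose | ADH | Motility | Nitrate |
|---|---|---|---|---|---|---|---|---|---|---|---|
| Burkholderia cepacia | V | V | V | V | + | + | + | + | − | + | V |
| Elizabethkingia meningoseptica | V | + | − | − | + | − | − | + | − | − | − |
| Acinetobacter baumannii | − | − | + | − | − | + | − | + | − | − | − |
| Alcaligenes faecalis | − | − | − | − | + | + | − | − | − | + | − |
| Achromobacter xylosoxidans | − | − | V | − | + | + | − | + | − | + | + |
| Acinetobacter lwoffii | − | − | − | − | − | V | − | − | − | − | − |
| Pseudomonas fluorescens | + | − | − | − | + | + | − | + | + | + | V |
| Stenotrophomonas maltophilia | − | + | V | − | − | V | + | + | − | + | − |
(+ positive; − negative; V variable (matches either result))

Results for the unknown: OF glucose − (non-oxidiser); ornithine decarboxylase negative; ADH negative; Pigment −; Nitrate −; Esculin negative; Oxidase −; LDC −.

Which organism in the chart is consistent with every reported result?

Acinetobacter lwoffii

Esculin −: excludes Elizabethkingia meningoseptica, Stenotrophomonas maltophilia — 6 left.
Nitrate −: excludes Achromobacter xylosoxidans — 5 left.
OF glucose −: excludes Burkholderia cepacia, Acinetobacter baumannii, Pseudomonas fluorescens — 2 left.
Pigment −: all 2 remaining candidates are consistent.
Oxidase −: excludes Alcaligenes faecalis — 1 left.
ornithine decarboxylase −: the one remaining candidate is consistent.
ADH −: the one remaining candidate is consistent.
LDC −: the one remaining candidate is consistent.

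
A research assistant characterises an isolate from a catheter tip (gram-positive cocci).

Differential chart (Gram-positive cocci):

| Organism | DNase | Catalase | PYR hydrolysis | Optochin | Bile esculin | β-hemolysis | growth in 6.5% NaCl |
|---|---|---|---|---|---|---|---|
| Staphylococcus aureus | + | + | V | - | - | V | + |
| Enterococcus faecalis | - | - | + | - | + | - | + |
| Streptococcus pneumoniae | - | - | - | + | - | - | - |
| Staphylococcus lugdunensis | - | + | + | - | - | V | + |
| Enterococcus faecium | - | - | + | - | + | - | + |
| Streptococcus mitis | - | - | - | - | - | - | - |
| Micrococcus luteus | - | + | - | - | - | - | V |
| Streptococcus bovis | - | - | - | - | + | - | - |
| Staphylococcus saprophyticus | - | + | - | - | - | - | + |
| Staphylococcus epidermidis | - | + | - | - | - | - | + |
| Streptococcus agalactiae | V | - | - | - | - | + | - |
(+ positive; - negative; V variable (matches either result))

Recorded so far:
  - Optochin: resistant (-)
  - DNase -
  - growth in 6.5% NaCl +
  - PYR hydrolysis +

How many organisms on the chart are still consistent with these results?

3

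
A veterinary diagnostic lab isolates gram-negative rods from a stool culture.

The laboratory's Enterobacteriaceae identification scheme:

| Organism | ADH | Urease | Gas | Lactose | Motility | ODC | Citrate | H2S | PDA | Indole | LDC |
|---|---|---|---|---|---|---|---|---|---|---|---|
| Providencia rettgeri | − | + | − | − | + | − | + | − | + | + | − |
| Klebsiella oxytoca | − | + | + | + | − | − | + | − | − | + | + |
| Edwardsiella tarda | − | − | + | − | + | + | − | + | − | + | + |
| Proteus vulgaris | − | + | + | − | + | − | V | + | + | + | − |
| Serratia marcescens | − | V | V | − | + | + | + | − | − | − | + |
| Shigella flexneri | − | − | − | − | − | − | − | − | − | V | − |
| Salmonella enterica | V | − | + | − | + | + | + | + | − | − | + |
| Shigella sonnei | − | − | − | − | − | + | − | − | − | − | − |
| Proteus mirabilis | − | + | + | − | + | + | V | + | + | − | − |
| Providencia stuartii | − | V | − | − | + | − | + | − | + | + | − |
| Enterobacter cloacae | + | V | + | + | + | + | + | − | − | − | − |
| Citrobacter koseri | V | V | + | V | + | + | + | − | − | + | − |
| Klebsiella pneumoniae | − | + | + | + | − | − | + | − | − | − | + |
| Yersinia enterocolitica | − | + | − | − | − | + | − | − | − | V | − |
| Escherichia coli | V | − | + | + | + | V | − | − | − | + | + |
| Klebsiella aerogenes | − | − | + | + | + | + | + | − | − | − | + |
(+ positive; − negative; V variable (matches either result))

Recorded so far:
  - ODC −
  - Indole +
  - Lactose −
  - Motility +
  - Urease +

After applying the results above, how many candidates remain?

Urease +: excludes 6 organisms — 10 left.
Lactose −: excludes Klebsiella oxytoca, Enterobacter cloacae, Klebsiella pneumoniae — 7 left.
Motility +: excludes Yersinia enterocolitica — 6 left.
Indole +: excludes Serratia marcescens, Proteus mirabilis — 4 left.
ODC −: excludes Citrobacter koseri — 3 left.
Still consistent: Proteus vulgaris, Providencia rettgeri, Providencia stuartii.

3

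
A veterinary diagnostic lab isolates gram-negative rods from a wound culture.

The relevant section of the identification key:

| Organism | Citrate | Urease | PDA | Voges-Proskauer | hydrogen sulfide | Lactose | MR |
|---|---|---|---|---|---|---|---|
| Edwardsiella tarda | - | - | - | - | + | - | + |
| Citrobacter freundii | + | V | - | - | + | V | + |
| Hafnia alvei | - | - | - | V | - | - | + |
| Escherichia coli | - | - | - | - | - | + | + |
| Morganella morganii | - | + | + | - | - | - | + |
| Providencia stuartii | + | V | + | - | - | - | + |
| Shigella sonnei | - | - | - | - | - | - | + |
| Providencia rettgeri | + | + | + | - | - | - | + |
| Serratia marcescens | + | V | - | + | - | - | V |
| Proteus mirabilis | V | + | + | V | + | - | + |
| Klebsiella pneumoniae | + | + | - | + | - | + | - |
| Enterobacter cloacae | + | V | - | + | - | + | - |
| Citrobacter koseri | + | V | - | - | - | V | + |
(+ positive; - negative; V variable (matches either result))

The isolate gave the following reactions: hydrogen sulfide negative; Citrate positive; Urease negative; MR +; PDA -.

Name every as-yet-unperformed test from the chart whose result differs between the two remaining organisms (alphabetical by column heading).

Voges-Proskauer

hydrogen sulfide -: excludes Edwardsiella tarda, Citrobacter freundii, Proteus mirabilis — 10 left.
Urease -: excludes Morganella morganii, Providencia rettgeri, Klebsiella pneumoniae — 7 left.
Citrate +: excludes Hafnia alvei, Escherichia coli, Shigella sonnei — 4 left.
MR +: excludes Enterobacter cloacae — 3 left.
PDA -: excludes Providencia stuartii — 2 left.
Two candidates remain: Citrobacter koseri and Serratia marcescens.
  Voges-Proskauer: Citrobacter koseri -, Serratia marcescens + — discriminates.
  Lactose: V vs - — variable for at least one, does not separate.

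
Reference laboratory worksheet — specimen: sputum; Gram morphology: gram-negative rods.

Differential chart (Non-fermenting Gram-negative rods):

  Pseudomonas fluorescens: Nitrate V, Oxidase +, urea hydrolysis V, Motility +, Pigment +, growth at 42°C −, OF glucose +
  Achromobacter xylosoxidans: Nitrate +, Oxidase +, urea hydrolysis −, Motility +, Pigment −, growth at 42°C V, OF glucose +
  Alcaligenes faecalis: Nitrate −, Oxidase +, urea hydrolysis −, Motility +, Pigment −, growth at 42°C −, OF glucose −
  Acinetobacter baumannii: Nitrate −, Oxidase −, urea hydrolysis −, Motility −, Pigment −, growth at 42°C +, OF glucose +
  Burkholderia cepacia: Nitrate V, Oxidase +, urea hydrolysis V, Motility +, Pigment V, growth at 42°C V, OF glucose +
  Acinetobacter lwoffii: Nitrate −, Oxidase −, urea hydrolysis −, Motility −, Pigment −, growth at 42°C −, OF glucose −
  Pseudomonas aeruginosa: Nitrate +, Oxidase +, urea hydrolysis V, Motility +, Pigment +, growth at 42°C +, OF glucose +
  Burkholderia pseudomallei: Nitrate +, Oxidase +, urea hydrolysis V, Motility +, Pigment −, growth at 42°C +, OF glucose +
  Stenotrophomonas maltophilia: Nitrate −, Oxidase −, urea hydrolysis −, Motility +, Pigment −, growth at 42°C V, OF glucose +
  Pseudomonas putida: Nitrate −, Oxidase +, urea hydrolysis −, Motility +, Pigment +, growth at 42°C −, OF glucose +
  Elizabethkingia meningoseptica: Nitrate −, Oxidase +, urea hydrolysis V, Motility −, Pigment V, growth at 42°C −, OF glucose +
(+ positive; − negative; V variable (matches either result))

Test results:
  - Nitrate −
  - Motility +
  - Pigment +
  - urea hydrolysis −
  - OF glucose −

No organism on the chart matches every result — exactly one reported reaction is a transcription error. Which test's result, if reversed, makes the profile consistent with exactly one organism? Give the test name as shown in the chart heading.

As reported, no row in the chart matches all 5 reactions.
Reversing Motility → still no organism matches.
Reversing urea hydrolysis → still no organism matches.
Reversing Nitrate → still no organism matches.
Reversing Pigment (to −) → unique match: Alcaligenes faecalis.
Reversing OF glucose → 3 organisms match (not unique).

Pigment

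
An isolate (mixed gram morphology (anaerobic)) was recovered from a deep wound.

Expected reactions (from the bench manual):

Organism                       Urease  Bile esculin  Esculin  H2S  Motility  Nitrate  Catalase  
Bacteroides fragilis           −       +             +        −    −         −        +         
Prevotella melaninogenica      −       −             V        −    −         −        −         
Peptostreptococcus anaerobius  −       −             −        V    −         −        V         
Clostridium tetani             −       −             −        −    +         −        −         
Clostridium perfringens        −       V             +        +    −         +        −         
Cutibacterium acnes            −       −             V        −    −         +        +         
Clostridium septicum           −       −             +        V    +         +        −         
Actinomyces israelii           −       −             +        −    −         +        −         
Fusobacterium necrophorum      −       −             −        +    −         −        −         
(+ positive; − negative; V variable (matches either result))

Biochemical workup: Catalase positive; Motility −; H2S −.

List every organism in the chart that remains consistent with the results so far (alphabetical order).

Bacteroides fragilis, Cutibacterium acnes, Peptostreptococcus anaerobius

Catalase +: excludes 6 organisms — 3 left.
H2S −: all 3 remaining candidates are consistent.
Motility −: all 3 remaining candidates are consistent.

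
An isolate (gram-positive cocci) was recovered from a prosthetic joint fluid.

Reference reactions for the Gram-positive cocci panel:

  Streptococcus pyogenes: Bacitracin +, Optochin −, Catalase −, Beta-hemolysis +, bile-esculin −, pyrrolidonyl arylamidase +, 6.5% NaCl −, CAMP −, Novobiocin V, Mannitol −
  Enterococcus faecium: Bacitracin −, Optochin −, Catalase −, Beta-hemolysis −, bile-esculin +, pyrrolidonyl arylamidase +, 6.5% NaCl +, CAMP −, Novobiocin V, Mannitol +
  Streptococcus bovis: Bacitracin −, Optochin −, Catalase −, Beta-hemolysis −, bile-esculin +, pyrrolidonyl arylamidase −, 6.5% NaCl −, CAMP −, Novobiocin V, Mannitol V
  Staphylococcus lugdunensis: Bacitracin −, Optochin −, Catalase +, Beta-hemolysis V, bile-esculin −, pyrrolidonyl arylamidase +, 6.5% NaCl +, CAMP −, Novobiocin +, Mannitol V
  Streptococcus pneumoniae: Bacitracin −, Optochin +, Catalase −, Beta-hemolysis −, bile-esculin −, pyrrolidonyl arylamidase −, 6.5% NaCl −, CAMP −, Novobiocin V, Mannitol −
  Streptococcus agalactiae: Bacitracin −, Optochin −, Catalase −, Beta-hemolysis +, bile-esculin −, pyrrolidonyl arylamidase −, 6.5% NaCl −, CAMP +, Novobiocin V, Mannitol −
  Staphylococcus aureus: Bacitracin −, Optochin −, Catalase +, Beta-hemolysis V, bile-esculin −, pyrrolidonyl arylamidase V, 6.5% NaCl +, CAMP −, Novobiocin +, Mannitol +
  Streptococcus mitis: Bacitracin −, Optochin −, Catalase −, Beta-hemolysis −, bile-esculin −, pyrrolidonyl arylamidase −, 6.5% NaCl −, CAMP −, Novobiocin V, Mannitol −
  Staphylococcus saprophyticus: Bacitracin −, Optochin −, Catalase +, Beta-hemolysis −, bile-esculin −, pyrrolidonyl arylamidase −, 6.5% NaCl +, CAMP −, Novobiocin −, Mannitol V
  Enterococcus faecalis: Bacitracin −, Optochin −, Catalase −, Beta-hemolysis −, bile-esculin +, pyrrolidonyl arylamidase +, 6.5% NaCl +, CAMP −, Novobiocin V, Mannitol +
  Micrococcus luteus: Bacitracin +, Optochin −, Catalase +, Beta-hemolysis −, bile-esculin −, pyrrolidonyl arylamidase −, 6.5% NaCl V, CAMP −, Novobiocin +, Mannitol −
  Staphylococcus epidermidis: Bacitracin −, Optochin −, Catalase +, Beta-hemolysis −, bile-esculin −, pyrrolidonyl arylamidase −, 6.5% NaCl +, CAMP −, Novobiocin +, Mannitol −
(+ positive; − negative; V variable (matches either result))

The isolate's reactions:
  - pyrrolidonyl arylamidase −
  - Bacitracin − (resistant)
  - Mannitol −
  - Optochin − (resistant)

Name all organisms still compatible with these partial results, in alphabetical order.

Bacitracin −: excludes Streptococcus pyogenes, Micrococcus luteus — 10 left.
Optochin −: excludes Streptococcus pneumoniae — 9 left.
Mannitol −: excludes Enterococcus faecium, Staphylococcus aureus, Enterococcus faecalis — 6 left.
pyrrolidonyl arylamidase −: excludes Staphylococcus lugdunensis — 5 left.

Staphylococcus epidermidis, Staphylococcus saprophyticus, Streptococcus agalactiae, Streptococcus bovis, Streptococcus mitis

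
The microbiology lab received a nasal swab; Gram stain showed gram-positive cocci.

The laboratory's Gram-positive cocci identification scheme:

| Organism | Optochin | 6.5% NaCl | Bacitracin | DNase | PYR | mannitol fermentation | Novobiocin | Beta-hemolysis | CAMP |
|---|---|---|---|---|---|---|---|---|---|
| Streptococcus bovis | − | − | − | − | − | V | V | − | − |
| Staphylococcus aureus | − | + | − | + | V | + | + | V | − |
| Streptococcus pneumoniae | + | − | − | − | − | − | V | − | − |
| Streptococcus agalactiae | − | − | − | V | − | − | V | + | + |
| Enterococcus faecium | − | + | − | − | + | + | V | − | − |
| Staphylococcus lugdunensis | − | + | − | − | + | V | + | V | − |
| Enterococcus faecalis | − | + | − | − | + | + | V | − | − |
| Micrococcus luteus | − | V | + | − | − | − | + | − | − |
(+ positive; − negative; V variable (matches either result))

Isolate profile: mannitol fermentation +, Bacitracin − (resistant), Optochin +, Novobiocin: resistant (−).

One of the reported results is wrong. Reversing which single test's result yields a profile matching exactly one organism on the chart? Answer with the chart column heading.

mannitol fermentation

As reported, no row in the chart matches all 4 reactions.
Reversing Novobiocin → still no organism matches.
Reversing Bacitracin → still no organism matches.
Reversing mannitol fermentation (to −) → unique match: Streptococcus pneumoniae.
Reversing Optochin → 3 organisms match (not unique).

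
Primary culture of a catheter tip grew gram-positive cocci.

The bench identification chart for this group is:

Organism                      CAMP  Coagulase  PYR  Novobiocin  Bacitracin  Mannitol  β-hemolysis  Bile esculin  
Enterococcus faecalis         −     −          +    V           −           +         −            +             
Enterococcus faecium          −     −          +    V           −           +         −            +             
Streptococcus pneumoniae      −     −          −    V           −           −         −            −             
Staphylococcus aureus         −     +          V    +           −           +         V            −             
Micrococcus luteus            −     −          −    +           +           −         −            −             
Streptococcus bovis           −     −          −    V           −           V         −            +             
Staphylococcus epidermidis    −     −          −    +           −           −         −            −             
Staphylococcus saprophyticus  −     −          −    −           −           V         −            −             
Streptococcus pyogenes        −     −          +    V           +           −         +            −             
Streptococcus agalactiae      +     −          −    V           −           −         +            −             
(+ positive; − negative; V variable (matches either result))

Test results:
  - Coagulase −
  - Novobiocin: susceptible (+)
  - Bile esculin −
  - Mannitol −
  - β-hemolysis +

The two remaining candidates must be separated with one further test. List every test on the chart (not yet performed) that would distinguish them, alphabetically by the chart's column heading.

Bacitracin, CAMP, PYR

Coagulase −: excludes Staphylococcus aureus — 9 left.
Mannitol −: excludes Enterococcus faecalis, Enterococcus faecium — 7 left.
Bile esculin −: excludes Streptococcus bovis — 6 left.
Novobiocin +: excludes Staphylococcus saprophyticus — 5 left.
β-hemolysis +: excludes Streptococcus pneumoniae, Micrococcus luteus, Staphylococcus epidermidis — 2 left.
Two candidates remain: Streptococcus agalactiae and Streptococcus pyogenes.
  CAMP: Streptococcus agalactiae +, Streptococcus pyogenes − — discriminates.
  PYR: Streptococcus agalactiae −, Streptococcus pyogenes + — discriminates.
  Bacitracin: Streptococcus agalactiae −, Streptococcus pyogenes + — discriminates.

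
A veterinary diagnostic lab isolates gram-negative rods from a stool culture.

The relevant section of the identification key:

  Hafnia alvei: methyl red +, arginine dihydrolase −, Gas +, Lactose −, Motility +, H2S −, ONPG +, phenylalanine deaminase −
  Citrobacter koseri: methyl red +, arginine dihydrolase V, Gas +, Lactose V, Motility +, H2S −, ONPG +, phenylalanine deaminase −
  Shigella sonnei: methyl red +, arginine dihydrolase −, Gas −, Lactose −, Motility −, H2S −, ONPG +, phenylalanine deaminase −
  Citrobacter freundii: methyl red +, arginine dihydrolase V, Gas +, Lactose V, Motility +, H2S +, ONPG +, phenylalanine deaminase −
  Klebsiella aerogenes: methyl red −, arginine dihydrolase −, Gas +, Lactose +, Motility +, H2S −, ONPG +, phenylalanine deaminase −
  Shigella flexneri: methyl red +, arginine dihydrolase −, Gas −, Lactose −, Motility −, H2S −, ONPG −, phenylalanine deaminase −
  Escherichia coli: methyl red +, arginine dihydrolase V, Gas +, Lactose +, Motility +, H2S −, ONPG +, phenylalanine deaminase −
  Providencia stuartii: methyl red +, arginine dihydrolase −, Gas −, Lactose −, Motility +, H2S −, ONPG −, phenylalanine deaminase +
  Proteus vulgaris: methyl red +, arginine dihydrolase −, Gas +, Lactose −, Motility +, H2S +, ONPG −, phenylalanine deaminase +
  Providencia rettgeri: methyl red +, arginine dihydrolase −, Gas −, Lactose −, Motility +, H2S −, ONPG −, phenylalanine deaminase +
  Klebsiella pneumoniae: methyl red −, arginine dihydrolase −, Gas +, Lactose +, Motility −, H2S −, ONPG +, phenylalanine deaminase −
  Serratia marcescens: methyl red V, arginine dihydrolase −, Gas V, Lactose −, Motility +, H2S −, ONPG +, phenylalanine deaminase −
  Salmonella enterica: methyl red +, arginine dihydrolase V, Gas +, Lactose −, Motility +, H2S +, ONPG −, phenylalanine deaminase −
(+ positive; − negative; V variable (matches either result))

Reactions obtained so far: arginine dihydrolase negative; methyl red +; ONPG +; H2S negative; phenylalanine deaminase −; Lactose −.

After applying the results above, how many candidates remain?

4

Lactose −: excludes Klebsiella aerogenes, Escherichia coli, Klebsiella pneumoniae — 10 left.
ONPG +: excludes 5 organisms — 5 left.
methyl red +: all 5 remaining candidates are consistent.
H2S −: excludes Citrobacter freundii — 4 left.
phenylalanine deaminase −: all 4 remaining candidates are consistent.
arginine dihydrolase −: all 4 remaining candidates are consistent.
Still consistent: Citrobacter koseri, Hafnia alvei, Serratia marcescens, Shigella sonnei.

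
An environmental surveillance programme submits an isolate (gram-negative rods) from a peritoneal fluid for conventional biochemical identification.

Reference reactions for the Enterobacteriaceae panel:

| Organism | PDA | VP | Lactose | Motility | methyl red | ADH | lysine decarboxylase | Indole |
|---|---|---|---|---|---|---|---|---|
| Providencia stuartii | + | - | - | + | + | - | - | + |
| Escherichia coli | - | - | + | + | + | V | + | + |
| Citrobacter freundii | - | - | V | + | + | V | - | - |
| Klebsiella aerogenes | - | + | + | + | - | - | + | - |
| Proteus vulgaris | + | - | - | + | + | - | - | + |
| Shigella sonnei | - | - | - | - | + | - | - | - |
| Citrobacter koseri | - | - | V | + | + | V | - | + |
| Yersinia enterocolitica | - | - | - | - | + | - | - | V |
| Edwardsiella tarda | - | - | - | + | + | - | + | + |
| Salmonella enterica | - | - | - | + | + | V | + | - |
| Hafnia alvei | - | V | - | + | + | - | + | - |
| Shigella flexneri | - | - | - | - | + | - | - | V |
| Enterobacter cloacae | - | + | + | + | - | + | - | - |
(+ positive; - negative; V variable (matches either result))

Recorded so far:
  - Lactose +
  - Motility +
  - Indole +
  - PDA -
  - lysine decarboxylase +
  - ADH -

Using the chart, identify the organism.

Lactose +: excludes 8 organisms — 5 left.
lysine decarboxylase +: excludes Citrobacter freundii, Citrobacter koseri, Enterobacter cloacae — 2 left.
PDA -: all 2 remaining candidates are consistent.
Indole +: excludes Klebsiella aerogenes — 1 left.
ADH -: the one remaining candidate is consistent.
Motility +: the one remaining candidate is consistent.

Escherichia coli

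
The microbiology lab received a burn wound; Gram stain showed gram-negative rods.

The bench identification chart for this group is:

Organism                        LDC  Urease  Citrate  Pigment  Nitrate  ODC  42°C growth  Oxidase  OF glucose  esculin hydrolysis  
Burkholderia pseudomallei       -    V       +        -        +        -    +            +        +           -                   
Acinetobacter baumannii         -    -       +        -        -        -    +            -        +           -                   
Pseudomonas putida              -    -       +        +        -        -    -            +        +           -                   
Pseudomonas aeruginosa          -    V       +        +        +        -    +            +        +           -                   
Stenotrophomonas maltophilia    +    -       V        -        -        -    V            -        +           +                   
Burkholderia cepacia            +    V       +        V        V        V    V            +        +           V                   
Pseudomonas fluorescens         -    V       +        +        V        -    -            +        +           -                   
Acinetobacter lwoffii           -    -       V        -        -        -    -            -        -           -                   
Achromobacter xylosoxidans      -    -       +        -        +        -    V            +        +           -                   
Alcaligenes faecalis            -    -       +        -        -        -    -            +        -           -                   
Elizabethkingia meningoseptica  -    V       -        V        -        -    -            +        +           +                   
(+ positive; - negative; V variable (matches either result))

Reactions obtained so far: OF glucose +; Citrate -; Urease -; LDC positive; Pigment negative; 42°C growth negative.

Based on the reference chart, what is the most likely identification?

Citrate -: excludes 8 organisms — 3 left.
LDC +: excludes Acinetobacter lwoffii, Elizabethkingia meningoseptica — 1 left.
OF glucose +: the one remaining candidate is consistent.
Pigment -: the one remaining candidate is consistent.
Urease -: the one remaining candidate is consistent.
42°C growth -: the one remaining candidate is consistent.

Stenotrophomonas maltophilia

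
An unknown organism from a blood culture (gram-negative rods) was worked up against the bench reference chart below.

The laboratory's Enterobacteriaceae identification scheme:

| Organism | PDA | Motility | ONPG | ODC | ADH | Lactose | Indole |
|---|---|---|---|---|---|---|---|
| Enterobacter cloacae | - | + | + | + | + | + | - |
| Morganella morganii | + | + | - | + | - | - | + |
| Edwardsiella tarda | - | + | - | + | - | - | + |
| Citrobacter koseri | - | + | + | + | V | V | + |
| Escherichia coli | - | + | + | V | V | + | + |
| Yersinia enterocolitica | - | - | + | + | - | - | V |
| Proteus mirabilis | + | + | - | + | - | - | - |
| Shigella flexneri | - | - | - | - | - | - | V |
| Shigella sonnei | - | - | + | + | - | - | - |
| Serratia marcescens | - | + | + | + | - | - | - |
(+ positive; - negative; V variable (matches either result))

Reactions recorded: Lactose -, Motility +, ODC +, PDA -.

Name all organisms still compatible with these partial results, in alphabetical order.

Citrobacter koseri, Edwardsiella tarda, Serratia marcescens

ODC +: excludes Shigella flexneri — 9 left.
Motility +: excludes Yersinia enterocolitica, Shigella sonnei — 7 left.
Lactose -: excludes Enterobacter cloacae, Escherichia coli — 5 left.
PDA -: excludes Morganella morganii, Proteus mirabilis — 3 left.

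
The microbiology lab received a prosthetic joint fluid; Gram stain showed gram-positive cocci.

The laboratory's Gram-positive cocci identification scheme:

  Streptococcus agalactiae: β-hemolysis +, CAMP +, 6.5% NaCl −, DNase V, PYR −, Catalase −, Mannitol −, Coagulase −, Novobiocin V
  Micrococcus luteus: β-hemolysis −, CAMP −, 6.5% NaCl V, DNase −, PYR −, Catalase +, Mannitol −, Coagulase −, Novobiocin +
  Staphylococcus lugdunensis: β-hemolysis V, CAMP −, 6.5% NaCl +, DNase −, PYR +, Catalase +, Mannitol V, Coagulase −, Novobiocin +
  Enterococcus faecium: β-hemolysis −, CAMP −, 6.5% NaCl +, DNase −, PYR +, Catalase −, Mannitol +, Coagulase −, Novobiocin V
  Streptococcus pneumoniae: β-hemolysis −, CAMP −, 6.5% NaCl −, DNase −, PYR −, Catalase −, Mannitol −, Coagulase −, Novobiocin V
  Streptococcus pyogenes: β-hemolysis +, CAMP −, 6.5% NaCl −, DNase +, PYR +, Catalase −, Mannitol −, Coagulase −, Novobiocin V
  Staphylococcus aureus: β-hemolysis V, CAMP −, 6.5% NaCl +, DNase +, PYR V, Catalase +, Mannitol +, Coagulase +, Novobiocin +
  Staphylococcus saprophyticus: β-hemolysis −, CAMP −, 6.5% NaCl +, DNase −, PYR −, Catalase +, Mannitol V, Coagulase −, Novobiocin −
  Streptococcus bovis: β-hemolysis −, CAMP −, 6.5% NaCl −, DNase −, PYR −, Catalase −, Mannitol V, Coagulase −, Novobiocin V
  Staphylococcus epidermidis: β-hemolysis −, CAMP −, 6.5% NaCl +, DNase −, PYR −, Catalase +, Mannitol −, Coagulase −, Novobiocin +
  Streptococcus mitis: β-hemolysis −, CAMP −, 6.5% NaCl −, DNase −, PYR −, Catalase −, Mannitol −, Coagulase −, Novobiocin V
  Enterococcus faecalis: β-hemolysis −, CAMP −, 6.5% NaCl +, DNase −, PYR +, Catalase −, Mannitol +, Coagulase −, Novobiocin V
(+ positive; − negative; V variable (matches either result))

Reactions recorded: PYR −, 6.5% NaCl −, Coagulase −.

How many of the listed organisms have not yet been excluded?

5

PYR −: excludes Staphylococcus lugdunensis, Enterococcus faecium, Streptococcus pyogenes, Enterococcus faecalis — 8 left.
Coagulase −: excludes Staphylococcus aureus — 7 left.
6.5% NaCl −: excludes Staphylococcus saprophyticus, Staphylococcus epidermidis — 5 left.
Still consistent: Micrococcus luteus, Streptococcus agalactiae, Streptococcus bovis, Streptococcus mitis, Streptococcus pneumoniae.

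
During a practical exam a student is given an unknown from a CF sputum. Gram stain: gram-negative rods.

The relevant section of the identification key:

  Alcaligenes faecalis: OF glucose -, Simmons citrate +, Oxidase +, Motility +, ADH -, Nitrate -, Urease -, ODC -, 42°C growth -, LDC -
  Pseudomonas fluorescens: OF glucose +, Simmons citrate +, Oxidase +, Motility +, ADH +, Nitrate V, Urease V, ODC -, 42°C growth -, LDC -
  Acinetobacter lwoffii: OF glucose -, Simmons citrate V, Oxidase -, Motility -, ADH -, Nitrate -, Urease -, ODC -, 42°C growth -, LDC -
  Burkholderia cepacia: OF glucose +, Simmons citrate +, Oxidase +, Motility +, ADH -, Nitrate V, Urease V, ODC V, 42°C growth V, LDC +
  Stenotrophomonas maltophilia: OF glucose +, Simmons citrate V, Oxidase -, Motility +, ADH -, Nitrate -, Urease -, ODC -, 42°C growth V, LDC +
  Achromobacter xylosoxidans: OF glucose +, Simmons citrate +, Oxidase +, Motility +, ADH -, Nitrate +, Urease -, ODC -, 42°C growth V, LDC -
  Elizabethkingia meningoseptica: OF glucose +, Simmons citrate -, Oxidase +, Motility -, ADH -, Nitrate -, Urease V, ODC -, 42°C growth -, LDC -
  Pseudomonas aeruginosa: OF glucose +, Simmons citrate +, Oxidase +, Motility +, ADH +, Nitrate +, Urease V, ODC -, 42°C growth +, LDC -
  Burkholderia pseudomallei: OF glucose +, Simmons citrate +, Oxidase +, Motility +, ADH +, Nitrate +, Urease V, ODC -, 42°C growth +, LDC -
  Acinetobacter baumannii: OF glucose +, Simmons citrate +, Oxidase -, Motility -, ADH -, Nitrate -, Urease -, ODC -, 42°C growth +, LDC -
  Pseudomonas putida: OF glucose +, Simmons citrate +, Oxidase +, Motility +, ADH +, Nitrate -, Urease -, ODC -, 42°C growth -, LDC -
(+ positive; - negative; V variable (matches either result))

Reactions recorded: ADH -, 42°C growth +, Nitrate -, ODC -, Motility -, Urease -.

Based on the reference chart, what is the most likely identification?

Acinetobacter baumannii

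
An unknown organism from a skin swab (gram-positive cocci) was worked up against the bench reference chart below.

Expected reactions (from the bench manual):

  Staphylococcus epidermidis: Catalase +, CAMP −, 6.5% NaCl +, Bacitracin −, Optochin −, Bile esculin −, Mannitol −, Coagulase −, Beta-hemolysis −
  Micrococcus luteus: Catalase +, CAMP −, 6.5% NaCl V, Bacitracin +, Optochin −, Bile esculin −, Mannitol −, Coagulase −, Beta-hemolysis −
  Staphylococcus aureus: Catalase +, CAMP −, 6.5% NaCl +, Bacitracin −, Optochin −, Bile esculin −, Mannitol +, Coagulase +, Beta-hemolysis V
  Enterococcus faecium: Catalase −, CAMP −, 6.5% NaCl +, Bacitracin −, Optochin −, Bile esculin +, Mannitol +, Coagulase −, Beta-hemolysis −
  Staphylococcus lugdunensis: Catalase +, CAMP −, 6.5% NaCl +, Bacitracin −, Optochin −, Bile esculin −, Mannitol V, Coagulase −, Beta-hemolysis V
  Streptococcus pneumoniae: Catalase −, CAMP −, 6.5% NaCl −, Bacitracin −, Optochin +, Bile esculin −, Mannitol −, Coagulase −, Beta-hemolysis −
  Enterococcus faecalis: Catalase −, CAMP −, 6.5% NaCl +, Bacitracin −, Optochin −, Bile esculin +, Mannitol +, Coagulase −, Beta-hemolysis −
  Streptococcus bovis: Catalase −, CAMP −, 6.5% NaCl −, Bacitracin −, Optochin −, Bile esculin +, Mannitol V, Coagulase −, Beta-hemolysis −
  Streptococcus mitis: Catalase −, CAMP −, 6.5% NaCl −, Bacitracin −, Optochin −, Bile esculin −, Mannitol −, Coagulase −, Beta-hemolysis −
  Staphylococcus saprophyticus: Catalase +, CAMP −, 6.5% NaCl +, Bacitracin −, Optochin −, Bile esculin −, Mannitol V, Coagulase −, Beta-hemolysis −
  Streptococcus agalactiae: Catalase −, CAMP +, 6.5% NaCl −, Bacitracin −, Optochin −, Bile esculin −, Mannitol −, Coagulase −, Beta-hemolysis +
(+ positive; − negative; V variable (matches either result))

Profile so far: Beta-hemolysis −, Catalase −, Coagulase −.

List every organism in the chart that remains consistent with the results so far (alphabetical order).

Catalase −: excludes 5 organisms — 6 left.
Beta-hemolysis −: excludes Streptococcus agalactiae — 5 left.
Coagulase −: all 5 remaining candidates are consistent.

Enterococcus faecalis, Enterococcus faecium, Streptococcus bovis, Streptococcus mitis, Streptococcus pneumoniae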